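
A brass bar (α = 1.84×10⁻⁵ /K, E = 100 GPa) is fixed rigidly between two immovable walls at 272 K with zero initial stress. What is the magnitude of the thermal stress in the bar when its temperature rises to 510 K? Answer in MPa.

σ = 438 MPa

Fully constrained: the free strain ε = αΔT is blocked, so σ = Eε = EαΔT.
|ΔT| = 238 K
σ = 100×10⁹ × 1.84×10⁻⁵ × 238 = 4.38×10⁸ Pa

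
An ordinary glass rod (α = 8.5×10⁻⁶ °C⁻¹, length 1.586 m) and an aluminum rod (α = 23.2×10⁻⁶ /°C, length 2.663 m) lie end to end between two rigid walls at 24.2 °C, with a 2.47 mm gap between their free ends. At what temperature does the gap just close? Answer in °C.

T = 57.0 °C

Gap closes when ΔL₁ + ΔL₂ = 2.47 mm = 2.47×10⁻³ m
(α₁L₁ + α₂L₂)ΔT = g
α₁L₁ + α₂L₂ = 8.5×10⁻⁶×1.586 + 23.2×10⁻⁶×2.663 = 7.52626×10⁻⁵ m/K
ΔT = 2.47×10⁻³ / 7.52626×10⁻⁵ = 32.818 K
T = 24.2 + 32.818 = 57.018 °C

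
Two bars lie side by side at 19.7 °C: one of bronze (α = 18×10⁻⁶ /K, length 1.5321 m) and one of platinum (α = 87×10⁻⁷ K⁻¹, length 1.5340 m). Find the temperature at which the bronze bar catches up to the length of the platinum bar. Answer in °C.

Equal length when α₁L₁ΔT − α₂L₂ΔT = L₂ − L₁ = 1.90×10⁻³ m
α₁L₁ = 2.75778×10⁻⁵, α₂L₂ = 1.33458×10⁻⁵ → Δ(αL) = 1.4232×10⁻⁵ m/K
ΔT = 1.90×10⁻³ / 1.4232×10⁻⁵ = 133.502 K, so T = 19.7 + 133.502 = 153.202 °C

T = 153.2 °C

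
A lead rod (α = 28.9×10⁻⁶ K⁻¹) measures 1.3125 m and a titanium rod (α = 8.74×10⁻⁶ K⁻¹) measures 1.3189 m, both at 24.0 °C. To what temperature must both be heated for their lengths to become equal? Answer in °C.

T = 266.4 °C

L₁(1 + α₁ΔT) = L₂(1 + α₂ΔT) ⇒ ΔT = (L₂ − L₁)/(α₁L₁ − α₂L₂)
L₂ − L₁ = 1.3189 − 1.3125 = 6.40×10⁻³ m
α₁L₁ − α₂L₂ = 28.9×10⁻⁶×1.3125 − 8.74×10⁻⁶×1.3189 = 2.6404064×10⁻⁵ m/K
ΔT = 6.40×10⁻³ / 2.6404064×10⁻⁵ = 242.387 K
T = 24.0 + 242.387 = 266.387 °C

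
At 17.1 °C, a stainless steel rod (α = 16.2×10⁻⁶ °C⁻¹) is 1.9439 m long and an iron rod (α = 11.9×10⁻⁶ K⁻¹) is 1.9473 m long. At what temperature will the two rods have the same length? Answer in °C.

T = 425.8 °C

L₁(1 + α₁ΔT) = L₂(1 + α₂ΔT) ⇒ ΔT = (L₂ − L₁)/(α₁L₁ − α₂L₂)
L₂ − L₁ = 1.9473 − 1.9439 = 3.40×10⁻³ m
α₁L₁ − α₂L₂ = 16.2×10⁻⁶×1.9439 − 11.9×10⁻⁶×1.9473 = 8.31831×10⁻⁶ m/K
ΔT = 3.40×10⁻³ / 8.31831×10⁻⁶ = 408.737 K
T = 17.1 + 408.737 = 425.837 °C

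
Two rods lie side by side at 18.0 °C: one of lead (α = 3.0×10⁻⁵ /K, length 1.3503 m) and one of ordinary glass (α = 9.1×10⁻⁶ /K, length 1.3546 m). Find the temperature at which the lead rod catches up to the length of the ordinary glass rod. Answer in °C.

T = 170.6 °C

L₁(1 + α₁ΔT) = L₂(1 + α₂ΔT) ⇒ ΔT = (L₂ − L₁)/(α₁L₁ − α₂L₂)
L₂ − L₁ = 1.3546 − 1.3503 = 4.30×10⁻³ m
α₁L₁ − α₂L₂ = 3.0×10⁻⁵×1.3503 − 9.1×10⁻⁶×1.3546 = 2.818214×10⁻⁵ m/K
ΔT = 4.30×10⁻³ / 2.818214×10⁻⁵ = 152.579 K
T = 18.0 + 152.579 = 170.579 °C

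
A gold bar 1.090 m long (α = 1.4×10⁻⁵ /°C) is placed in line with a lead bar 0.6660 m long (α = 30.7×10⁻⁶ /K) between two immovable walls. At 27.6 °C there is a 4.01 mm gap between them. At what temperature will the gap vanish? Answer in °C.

T = 140 °C

α₁L₁ = 1.526×10⁻⁵ m/K, α₂L₂ = 2.04462×10⁻⁵ m/K → total 3.57062×10⁻⁵ m/K
ΔT = g/(α₁L₁+α₂L₂) = 4.01×10⁻³ / 3.57062×10⁻⁵ = 112.31 K
T = 27.6 + 112.31 = 139.91 °C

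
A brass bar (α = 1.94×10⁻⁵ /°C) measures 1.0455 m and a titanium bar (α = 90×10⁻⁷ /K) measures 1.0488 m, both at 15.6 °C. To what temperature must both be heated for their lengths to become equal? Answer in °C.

T = 319.9 °C

Equal length when α₁L₁ΔT − α₂L₂ΔT = L₂ − L₁ = 3.30×10⁻³ m
α₁L₁ = 2.02827×10⁻⁵, α₂L₂ = 9.4392×10⁻⁶ → Δ(αL) = 1.08435×10⁻⁵ m/K
ΔT = 3.30×10⁻³ / 1.08435×10⁻⁵ = 304.330 K, so T = 15.6 + 304.330 = 319.930 °C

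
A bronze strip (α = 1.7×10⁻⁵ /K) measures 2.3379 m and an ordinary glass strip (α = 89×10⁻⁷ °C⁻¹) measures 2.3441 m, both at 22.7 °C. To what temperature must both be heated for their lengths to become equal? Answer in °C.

T = 351.1 °C

Equal length when α₁L₁ΔT − α₂L₂ΔT = L₂ − L₁ = 6.20×10⁻³ m
α₁L₁ = 3.97443×10⁻⁵, α₂L₂ = 2.086249×10⁻⁵ → Δ(αL) = 1.888181×10⁻⁵ m/K
ΔT = 6.20×10⁻³ / 1.888181×10⁻⁵ = 328.358 K, so T = 22.7 + 328.358 = 351.058 °C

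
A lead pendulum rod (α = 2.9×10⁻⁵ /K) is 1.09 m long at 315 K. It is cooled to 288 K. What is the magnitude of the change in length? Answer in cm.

|ΔT| = |288 − 315| = 27 K
ΔL = αL₀ΔT = (2.9×10⁻⁵)(1.09)(27) = 8.53×10⁻⁴ m

ΔL = 0.0853 cm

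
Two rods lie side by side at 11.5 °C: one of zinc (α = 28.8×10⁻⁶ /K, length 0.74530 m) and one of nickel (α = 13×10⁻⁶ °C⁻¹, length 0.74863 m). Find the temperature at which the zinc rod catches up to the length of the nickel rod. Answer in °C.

Equal length when α₁L₁ΔT − α₂L₂ΔT = L₂ − L₁ = 3.33×10⁻³ m
α₁L₁ = 2.146464×10⁻⁵, α₂L₂ = 9.73219×10⁻⁶ → Δ(αL) = 1.173245×10⁻⁵ m/K
ΔT = 3.33×10⁻³ / 1.173245×10⁻⁵ = 283.828 K, so T = 11.5 + 283.828 = 295.328 °C

T = 295.3 °C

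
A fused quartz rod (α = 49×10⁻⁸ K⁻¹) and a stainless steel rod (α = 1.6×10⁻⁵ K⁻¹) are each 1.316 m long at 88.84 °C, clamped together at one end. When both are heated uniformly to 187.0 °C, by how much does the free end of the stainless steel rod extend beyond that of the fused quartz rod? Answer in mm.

ΔT = 98.16 K
fused quartz: ΔL = 49×10⁻⁸ × 1.316 m × 98.16 = 6.3297×10⁻⁵ m = 0.063297 mm
stainless steel: ΔL = 1.6×10⁻⁵ × 1.316 m × 98.16 = 2.0669×10⁻³ m = 2.0669 mm
difference = 2.0669 − 0.063297 = 2.003603 mm

2.00 mm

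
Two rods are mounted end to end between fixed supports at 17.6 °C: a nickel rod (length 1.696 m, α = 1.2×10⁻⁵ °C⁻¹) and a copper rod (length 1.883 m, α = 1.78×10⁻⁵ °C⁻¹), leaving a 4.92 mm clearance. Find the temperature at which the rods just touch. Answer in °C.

T = 109 °C

Gap closes when ΔL₁ + ΔL₂ = 4.92 mm = 4.92×10⁻³ m
(α₁L₁ + α₂L₂)ΔT = g
α₁L₁ + α₂L₂ = 1.2×10⁻⁵×1.696 + 1.78×10⁻⁵×1.883 = 5.38694×10⁻⁵ m/K
ΔT = 4.92×10⁻³ / 5.38694×10⁻⁵ = 91.33 K
T = 17.6 + 91.33 = 108.93 °C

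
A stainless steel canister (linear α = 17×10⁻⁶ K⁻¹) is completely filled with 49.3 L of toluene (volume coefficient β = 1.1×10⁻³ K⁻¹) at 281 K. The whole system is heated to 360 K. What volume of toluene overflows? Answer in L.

4.09 L

The canister also expands: β_container ≈ 3α = 5.1×10⁻⁵ /K
Net overflow = V₀(β_liq − 3α_cont)ΔT
β − 3α = 1.10×10⁻³ − 5.1×10⁻⁵ = 1.049×10⁻³ /K; ΔT = 79 K
ΔV = 49.3 × 1.049×10⁻³ × 79 = 4.09 L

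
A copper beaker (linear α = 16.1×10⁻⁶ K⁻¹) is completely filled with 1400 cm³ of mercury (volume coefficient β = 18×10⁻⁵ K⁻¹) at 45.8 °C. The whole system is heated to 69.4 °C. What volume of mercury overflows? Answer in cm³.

4.35 cm³

The beaker also expands: β_container ≈ 3α = 4.83×10⁻⁵ /K
Net overflow = V₀(β_liq − 3α_cont)ΔT
β − 3α = 1.80×10⁻⁴ − 4.83×10⁻⁵ = 1.317×10⁻⁴ /K; ΔT = 23.6 K
ΔV = 1400 × 1.317×10⁻⁴ × 23.6 = 4.35 cm³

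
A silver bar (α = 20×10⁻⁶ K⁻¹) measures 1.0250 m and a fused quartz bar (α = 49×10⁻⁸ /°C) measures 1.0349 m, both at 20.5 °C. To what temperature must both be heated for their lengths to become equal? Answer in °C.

T = 515.7 °C

L₁(1 + α₁ΔT) = L₂(1 + α₂ΔT) ⇒ ΔT = (L₂ − L₁)/(α₁L₁ − α₂L₂)
L₂ − L₁ = 1.0349 − 1.0250 = 9.90×10⁻³ m
α₁L₁ − α₂L₂ = 20×10⁻⁶×1.0250 − 49×10⁻⁸×1.0349 = 1.9992899×10⁻⁵ m/K
ΔT = 9.90×10⁻³ / 1.9992899×10⁻⁵ = 495.176 K
T = 20.5 + 495.176 = 515.676 °C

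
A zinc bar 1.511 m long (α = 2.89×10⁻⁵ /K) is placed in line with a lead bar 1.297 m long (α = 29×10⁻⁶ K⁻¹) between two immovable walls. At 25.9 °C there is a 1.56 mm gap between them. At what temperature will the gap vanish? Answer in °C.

T = 45.1 °C

Gap closes when ΔL₁ + ΔL₂ = 1.56 mm = 1.56×10⁻³ m
(α₁L₁ + α₂L₂)ΔT = g
α₁L₁ + α₂L₂ = 2.89×10⁻⁵×1.511 + 29×10⁻⁶×1.297 = 8.12809×10⁻⁵ m/K
ΔT = 1.56×10⁻³ / 8.12809×10⁻⁵ = 19.193 K
T = 25.9 + 19.193 = 45.093 °C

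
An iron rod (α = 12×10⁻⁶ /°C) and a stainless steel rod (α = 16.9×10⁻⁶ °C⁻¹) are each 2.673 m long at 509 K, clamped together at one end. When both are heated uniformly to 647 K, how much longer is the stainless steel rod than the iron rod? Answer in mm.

ΔT = 138 K
iron: ΔL = 12×10⁻⁶ × 2.673 m × 138 = 4.4265×10⁻³ m = 4.4265 mm
stainless steel: ΔL = 16.9×10⁻⁶ × 2.673 m × 138 = 6.2340×10⁻³ m = 6.2340 mm
difference = 6.2340 − 4.4265 = 1.8075 mm

1.81 mm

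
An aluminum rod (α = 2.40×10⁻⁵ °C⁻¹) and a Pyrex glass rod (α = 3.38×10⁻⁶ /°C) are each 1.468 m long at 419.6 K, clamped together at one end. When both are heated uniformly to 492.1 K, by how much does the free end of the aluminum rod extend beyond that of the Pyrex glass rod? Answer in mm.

ΔT = 72.5 K
aluminum: ΔL = 2.40×10⁻⁵ × 1.468 m × 72.5 = 2.5543×10⁻³ m = 2.5543 mm
Pyrex glass: ΔL = 3.38×10⁻⁶ × 1.468 m × 72.5 = 3.5973×10⁻⁴ m = 0.35973 mm
difference = 2.5543 − 0.35973 = 2.19457 mm

2.19 mm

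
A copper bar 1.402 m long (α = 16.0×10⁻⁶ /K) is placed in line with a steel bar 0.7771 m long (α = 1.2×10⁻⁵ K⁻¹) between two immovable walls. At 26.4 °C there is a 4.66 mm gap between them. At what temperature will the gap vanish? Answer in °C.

α₁L₁ = 2.2432×10⁻⁵ m/K, α₂L₂ = 9.3252×10⁻⁶ m/K → total 3.17572×10⁻⁵ m/K
ΔT = g/(α₁L₁+α₂L₂) = 4.66×10⁻³ / 3.17572×10⁻⁵ = 146.74 K
T = 26.4 + 146.74 = 173.14 °C

T = 173 °C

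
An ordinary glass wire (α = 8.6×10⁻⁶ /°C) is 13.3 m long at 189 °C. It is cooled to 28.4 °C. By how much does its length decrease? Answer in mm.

|ΔT| = |28.4 − 189| = 160.6 K
ΔL = αL₀ΔT = (8.6×10⁻⁶)(13.3)(160.6) = 1.84×10⁻² m

ΔL = 18.4 mm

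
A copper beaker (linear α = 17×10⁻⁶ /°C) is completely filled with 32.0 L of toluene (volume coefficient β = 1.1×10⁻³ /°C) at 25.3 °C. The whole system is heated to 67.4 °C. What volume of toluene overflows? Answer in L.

1.41 L

The beaker also expands: β_container ≈ 3α = 5.1×10⁻⁵ /K
Net overflow = V₀(β_liq − 3α_cont)ΔT
β − 3α = 1.10×10⁻³ − 5.1×10⁻⁵ = 1.049×10⁻³ /K; ΔT = 42.1 K
ΔV = 32.0 × 1.049×10⁻³ × 42.1 = 1.41 L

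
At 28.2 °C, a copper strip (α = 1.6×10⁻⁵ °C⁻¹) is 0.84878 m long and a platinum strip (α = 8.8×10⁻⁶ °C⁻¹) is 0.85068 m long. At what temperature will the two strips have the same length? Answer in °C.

L₁(1 + α₁ΔT) = L₂(1 + α₂ΔT) ⇒ ΔT = (L₂ − L₁)/(α₁L₁ − α₂L₂)
L₂ − L₁ = 0.85068 − 0.84878 = 1.90×10⁻³ m
α₁L₁ − α₂L₂ = 1.6×10⁻⁵×0.84878 − 8.8×10⁻⁶×0.85068 = 6.094496×10⁻⁶ m/K
ΔT = 1.90×10⁻³ / 6.094496×10⁻⁶ = 311.757 K
T = 28.2 + 311.757 = 339.957 °C

T = 340.0 °C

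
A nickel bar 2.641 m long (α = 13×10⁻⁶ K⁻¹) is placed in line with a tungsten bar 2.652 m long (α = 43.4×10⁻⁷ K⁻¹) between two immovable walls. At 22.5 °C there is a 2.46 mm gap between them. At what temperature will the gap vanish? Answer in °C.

T = 76.2 °C

α₁L₁ = 3.4333×10⁻⁵ m/K, α₂L₂ = 1.150968×10⁻⁵ m/K → total 4.584268×10⁻⁵ m/K
ΔT = g/(α₁L₁+α₂L₂) = 2.46×10⁻³ / 4.584268×10⁻⁵ = 53.662 K
T = 22.5 + 53.662 = 76.162 °C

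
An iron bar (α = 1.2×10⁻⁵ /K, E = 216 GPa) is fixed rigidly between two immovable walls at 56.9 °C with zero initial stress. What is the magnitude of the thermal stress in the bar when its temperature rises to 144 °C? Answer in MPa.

Fully constrained: the free strain ε = αΔT is blocked, so σ = Eε = EαΔT.
|ΔT| = 87.1 K
σ = 216×10⁹ × 1.2×10⁻⁵ × 87.1 = 2.26×10⁸ Pa

σ = 226 MPa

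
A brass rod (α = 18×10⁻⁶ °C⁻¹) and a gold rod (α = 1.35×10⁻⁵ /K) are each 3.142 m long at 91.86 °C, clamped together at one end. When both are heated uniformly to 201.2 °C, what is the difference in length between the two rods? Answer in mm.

ΔT = 109.34 K
brass: ΔL = 18×10⁻⁶ × 3.142 m × 109.34 = 6.1838×10⁻³ m = 6.1838 mm
gold: ΔL = 1.35×10⁻⁵ × 3.142 m × 109.34 = 4.6379×10⁻³ m = 4.6379 mm
difference = 6.1838 − 4.6379 = 1.5459 mm

1.55 mm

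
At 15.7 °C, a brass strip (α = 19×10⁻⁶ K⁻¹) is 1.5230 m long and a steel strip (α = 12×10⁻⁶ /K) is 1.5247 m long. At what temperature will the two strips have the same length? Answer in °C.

T = 175.5 °C

L₁(1 + α₁ΔT) = L₂(1 + α₂ΔT) ⇒ ΔT = (L₂ − L₁)/(α₁L₁ − α₂L₂)
L₂ − L₁ = 1.5247 − 1.5230 = 1.70×10⁻³ m
α₁L₁ − α₂L₂ = 19×10⁻⁶×1.5230 − 12×10⁻⁶×1.5247 = 1.06406×10⁻⁵ m/K
ΔT = 1.70×10⁻³ / 1.06406×10⁻⁵ = 159.765 K
T = 15.7 + 159.765 = 175.465 °C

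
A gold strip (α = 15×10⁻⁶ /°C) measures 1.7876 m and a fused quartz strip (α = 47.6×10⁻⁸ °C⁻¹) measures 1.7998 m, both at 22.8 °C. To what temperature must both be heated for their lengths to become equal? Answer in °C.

Equal length when α₁L₁ΔT − α₂L₂ΔT = L₂ − L₁ = 1.22×10⁻² m
α₁L₁ = 2.6814×10⁻⁵, α₂L₂ = 8.567048×10⁻⁷ → Δ(αL) = 2.59572952×10⁻⁵ m/K
ΔT = 1.22×10⁻² / 2.59572952×10⁻⁵ = 470.003 K, so T = 22.8 + 470.003 = 492.803 °C

T = 492.8 °C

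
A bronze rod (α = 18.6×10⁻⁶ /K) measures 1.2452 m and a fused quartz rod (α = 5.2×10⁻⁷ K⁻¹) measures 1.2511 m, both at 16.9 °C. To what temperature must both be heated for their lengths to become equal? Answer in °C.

T = 279.0 °C

L₁(1 + α₁ΔT) = L₂(1 + α₂ΔT) ⇒ ΔT = (L₂ − L₁)/(α₁L₁ − α₂L₂)
L₂ − L₁ = 1.2511 − 1.2452 = 5.90×10⁻³ m
α₁L₁ − α₂L₂ = 18.6×10⁻⁶×1.2452 − 5.2×10⁻⁷×1.2511 = 2.2510148×10⁻⁵ m/K
ΔT = 5.90×10⁻³ / 2.2510148×10⁻⁵ = 262.104 K
T = 16.9 + 262.104 = 279.004 °C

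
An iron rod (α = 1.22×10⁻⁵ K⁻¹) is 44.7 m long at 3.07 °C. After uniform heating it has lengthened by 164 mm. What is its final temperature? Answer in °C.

T = 304 °C

ΔL = αL₀ΔT ⇒ ΔT = ΔL / (αL₀)
ΔT = 164×10⁻³ m / (1.22×10⁻⁵ × 44.7 m) = 300.73 K
T = 3.07 + 300.73 = 303.80 °C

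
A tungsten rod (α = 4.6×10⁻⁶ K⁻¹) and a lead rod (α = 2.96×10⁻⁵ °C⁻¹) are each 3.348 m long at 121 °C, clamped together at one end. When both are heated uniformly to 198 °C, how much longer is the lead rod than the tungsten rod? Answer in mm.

6.44 mm

ΔT = 77 K
tungsten: ΔL = 4.6×10⁻⁶ × 3.348 m × 77 = 1.1859×10⁻³ m = 1.1859 mm
lead: ΔL = 2.96×10⁻⁵ × 3.348 m × 77 = 7.6308×10⁻³ m = 7.6308 mm
difference = 7.6308 − 1.1859 = 6.4449 mm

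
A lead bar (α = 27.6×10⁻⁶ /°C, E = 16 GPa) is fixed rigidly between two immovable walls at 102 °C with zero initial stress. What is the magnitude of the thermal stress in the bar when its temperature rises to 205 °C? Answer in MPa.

Fully constrained: the free strain ε = αΔT is blocked, so σ = Eε = EαΔT.
|ΔT| = 103 K
σ = 16.0×10⁹ × 27.6×10⁻⁶ × 103 = 4.55×10⁷ Pa

σ = 45.5 MPa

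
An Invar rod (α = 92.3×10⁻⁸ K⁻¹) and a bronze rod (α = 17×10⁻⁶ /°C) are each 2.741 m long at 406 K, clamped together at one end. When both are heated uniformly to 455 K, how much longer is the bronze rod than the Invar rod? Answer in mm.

ΔT = 49 K
Invar: ΔL = 92.3×10⁻⁸ × 2.741 m × 49 = 1.2397×10⁻⁴ m = 0.12397 mm
bronze: ΔL = 17×10⁻⁶ × 2.741 m × 49 = 2.2833×10⁻³ m = 2.2833 mm
difference = 2.2833 − 0.12397 = 2.15933 mm

2.16 mm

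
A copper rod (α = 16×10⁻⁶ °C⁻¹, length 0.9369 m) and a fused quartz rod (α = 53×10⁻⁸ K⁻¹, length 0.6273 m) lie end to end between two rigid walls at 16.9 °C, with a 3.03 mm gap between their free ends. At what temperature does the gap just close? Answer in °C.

α₁L₁ = 1.49904×10⁻⁵ m/K, α₂L₂ = 3.32469×10⁻⁷ m/K → total 1.5322869×10⁻⁵ m/K
ΔT = g/(α₁L₁+α₂L₂) = 3.03×10⁻³ / 1.5322869×10⁻⁵ = 197.74 K
T = 16.9 + 197.74 = 214.64 °C

T = 215 °C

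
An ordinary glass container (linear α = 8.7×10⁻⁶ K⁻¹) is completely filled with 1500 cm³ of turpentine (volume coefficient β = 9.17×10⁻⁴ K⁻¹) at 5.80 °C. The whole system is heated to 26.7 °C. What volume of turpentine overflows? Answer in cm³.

27.9 cm³

The container also expands: β_container ≈ 3α = 2.61×10⁻⁵ /K
Net overflow = V₀(β_liq − 3α_cont)ΔT
β − 3α = 9.17×10⁻⁴ − 2.61×10⁻⁵ = 8.909×10⁻⁴ /K; ΔT = 20.90 K
ΔV = 1500 × 8.909×10⁻⁴ × 20.90 = 27.9 cm³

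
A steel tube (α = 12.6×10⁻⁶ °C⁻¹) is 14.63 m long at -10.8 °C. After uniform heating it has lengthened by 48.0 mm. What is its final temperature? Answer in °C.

T = 250 °C

ΔL = αL₀ΔT ⇒ ΔT = ΔL / (αL₀)
ΔT = 48.0×10⁻³ m / (12.6×10⁻⁶ × 14.63 m) = 260.39 K
T = -10.8 + 260.39 = 249.59 °C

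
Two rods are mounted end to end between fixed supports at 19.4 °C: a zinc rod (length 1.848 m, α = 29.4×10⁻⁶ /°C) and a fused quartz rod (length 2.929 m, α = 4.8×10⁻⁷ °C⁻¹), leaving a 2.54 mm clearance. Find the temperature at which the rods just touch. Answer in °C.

T = 65.0 °C

Gap closes when ΔL₁ + ΔL₂ = 2.54 mm = 2.54×10⁻³ m
(α₁L₁ + α₂L₂)ΔT = g
α₁L₁ + α₂L₂ = 29.4×10⁻⁶×1.848 + 4.8×10⁻⁷×2.929 = 5.573712×10⁻⁵ m/K
ΔT = 2.54×10⁻³ / 5.573712×10⁻⁵ = 45.571 K
T = 19.4 + 45.571 = 64.971 °C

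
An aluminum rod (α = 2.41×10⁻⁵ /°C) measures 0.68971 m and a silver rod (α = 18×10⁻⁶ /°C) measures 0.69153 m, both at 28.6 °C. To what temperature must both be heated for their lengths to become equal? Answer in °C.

Equal length when α₁L₁ΔT − α₂L₂ΔT = L₂ − L₁ = 1.82×10⁻³ m
α₁L₁ = 1.6622011×10⁻⁵, α₂L₂ = 1.244754×10⁻⁵ → Δ(αL) = 4.174471×10⁻⁶ m/K
ΔT = 1.82×10⁻³ / 4.174471×10⁻⁶ = 435.983 K, so T = 28.6 + 435.983 = 464.583 °C

T = 464.6 °C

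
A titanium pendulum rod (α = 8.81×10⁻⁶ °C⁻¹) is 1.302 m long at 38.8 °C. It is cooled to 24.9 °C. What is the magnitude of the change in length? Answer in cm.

ΔL = 0.0159 cm

|ΔT| = |24.9 − 38.8| = 13.9 K
ΔL = αL₀ΔT = (8.81×10⁻⁶)(1.302)(13.9) = 1.59×10⁻⁴ m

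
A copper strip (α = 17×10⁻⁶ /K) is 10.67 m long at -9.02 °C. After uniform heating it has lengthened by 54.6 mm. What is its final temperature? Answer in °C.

T = 292 °C

ΔL = αL₀ΔT ⇒ ΔT = ΔL / (αL₀)
ΔT = 54.6×10⁻³ m / (17×10⁻⁶ × 10.67 m) = 301.01 K
T = -9.02 + 301.01 = 291.99 °C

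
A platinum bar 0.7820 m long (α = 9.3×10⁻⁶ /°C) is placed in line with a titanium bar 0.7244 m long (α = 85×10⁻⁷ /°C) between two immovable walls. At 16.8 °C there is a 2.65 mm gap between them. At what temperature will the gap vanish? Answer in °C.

T = 214 °C

Gap closes when ΔL₁ + ΔL₂ = 2.65 mm = 2.65×10⁻³ m
(α₁L₁ + α₂L₂)ΔT = g
α₁L₁ + α₂L₂ = 9.3×10⁻⁶×0.7820 + 85×10⁻⁷×0.7244 = 1.343×10⁻⁵ m/K
ΔT = 2.65×10⁻³ / 1.343×10⁻⁵ = 197.32 K
T = 16.8 + 197.32 = 214.12 °C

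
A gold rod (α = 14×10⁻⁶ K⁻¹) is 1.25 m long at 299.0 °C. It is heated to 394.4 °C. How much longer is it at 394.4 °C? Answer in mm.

ΔL = 1.67 mm

|ΔT| = |394.4 − 299.0| = 95.4 K
ΔL = αL₀ΔT = (14×10⁻⁶)(1.25)(95.4) = 1.67×10⁻³ m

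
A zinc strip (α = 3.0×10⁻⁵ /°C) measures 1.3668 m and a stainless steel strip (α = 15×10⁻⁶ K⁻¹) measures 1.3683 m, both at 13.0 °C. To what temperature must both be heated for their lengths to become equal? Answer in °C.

L₁(1 + α₁ΔT) = L₂(1 + α₂ΔT) ⇒ ΔT = (L₂ − L₁)/(α₁L₁ − α₂L₂)
L₂ − L₁ = 1.3683 − 1.3668 = 1.50×10⁻³ m
α₁L₁ − α₂L₂ = 3.0×10⁻⁵×1.3668 − 15×10⁻⁶×1.3683 = 2.04795×10⁻⁵ m/K
ΔT = 1.50×10⁻³ / 2.04795×10⁻⁵ = 73.2440 K
T = 13.0 + 73.2440 = 86.2440 °C

T = 86.24 °C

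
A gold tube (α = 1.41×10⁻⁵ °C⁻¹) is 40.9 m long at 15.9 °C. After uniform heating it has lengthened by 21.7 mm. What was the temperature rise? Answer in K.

ΔL = αL₀ΔT ⇒ ΔT = ΔL / (αL₀)
ΔT = 21.7×10⁻³ m / (1.41×10⁻⁵ × 40.9 m) = 37.629 K

ΔT = 37.6 K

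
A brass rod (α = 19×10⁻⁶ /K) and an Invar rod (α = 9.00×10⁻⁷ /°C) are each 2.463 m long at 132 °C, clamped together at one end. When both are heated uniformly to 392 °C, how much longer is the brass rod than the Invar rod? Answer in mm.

11.6 mm

ΔT = 260 K
brass: ΔL = 19×10⁻⁶ × 2.463 m × 260 = 1.2167×10⁻² m = 12.167 mm
Invar: ΔL = 9.00×10⁻⁷ × 2.463 m × 260 = 5.7634×10⁻⁴ m = 0.57634 mm
difference = 12.167 − 0.57634 = 11.59066 mm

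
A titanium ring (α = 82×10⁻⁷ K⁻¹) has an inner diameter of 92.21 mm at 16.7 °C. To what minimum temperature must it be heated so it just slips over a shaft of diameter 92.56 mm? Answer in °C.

T = 480 °C

Required Δd = 92.56 − 92.21 = 0.35 mm
Δd = αd₀ΔT ⇒ ΔT = Δd/(αd₀) = 0.35 / (82×10⁻⁷ × 92.21) = 462.89 K
T_min = 16.7 + 462.89 = 479.59 °C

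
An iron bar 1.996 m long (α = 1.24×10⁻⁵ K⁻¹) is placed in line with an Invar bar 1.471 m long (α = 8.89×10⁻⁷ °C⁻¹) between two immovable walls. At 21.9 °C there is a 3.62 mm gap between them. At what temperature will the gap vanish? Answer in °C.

T = 161 °C

Gap closes when ΔL₁ + ΔL₂ = 3.62 mm = 3.62×10⁻³ m
(α₁L₁ + α₂L₂)ΔT = g
α₁L₁ + α₂L₂ = 1.24×10⁻⁵×1.996 + 8.89×10⁻⁷×1.471 = 2.6058119×10⁻⁵ m/K
ΔT = 3.62×10⁻³ / 2.6058119×10⁻⁵ = 138.92 K
T = 21.9 + 138.92 = 160.82 °C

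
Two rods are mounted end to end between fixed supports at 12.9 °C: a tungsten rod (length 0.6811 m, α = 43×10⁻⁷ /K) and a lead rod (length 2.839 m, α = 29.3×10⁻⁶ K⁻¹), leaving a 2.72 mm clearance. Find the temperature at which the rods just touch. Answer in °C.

T = 44.5 °C

Gap closes when ΔL₁ + ΔL₂ = 2.72 mm = 2.72×10⁻³ m
(α₁L₁ + α₂L₂)ΔT = g
α₁L₁ + α₂L₂ = 43×10⁻⁷×0.6811 + 29.3×10⁻⁶×2.839 = 8.611143×10⁻⁵ m/K
ΔT = 2.72×10⁻³ / 8.611143×10⁻⁵ = 31.587 K
T = 12.9 + 31.587 = 44.487 °C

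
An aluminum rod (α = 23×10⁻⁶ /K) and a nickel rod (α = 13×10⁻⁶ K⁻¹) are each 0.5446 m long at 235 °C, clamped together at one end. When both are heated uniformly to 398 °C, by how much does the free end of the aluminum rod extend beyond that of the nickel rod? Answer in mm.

ΔT = 163 K
aluminum: ΔL = 23×10⁻⁶ × 0.5446 m × 163 = 2.0417×10⁻³ m = 2.0417 mm
nickel: ΔL = 13×10⁻⁶ × 0.5446 m × 163 = 1.1540×10⁻³ m = 1.1540 mm
difference = 2.0417 − 1.1540 = 0.8877 mm

0.888 mm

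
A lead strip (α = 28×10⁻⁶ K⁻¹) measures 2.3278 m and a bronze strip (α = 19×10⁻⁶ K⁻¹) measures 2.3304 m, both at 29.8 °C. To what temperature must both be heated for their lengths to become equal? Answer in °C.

T = 154.2 °C

Equal length when α₁L₁ΔT − α₂L₂ΔT = L₂ − L₁ = 2.60×10⁻³ m
α₁L₁ = 6.51784×10⁻⁵, α₂L₂ = 4.42776×10⁻⁵ → Δ(αL) = 2.09008×10⁻⁵ m/K
ΔT = 2.60×10⁻³ / 2.09008×10⁻⁵ = 124.397 K, so T = 29.8 + 124.397 = 154.197 °C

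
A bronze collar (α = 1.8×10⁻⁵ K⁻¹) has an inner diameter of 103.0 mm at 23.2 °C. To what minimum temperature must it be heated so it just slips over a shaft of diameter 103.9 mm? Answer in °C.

Required Δd = 103.9 − 103.0 = 0.9 mm
Δd = αd₀ΔT ⇒ ΔT = Δd/(αd₀) = 0.9 / (1.8×10⁻⁵ × 103.0) = 485.44 K
T_min = 23.2 + 485.44 = 508.64 °C

T = 509 °C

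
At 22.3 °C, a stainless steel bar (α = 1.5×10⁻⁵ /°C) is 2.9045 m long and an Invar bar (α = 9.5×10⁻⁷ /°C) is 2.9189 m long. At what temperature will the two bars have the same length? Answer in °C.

T = 375.3 °C

Equal length when α₁L₁ΔT − α₂L₂ΔT = L₂ − L₁ = 1.44×10⁻² m
α₁L₁ = 4.35675×10⁻⁵, α₂L₂ = 2.772955×10⁻⁶ → Δ(αL) = 4.0794545×10⁻⁵ m/K
ΔT = 1.44×10⁻² / 4.0794545×10⁻⁵ = 352.988 K, so T = 22.3 + 352.988 = 375.288 °C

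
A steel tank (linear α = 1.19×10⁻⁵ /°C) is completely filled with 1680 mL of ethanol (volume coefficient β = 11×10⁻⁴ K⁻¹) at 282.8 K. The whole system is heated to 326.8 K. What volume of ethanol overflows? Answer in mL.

The tank also expands: β_container ≈ 3α = 3.57×10⁻⁵ /K
Net overflow = V₀(β_liq − 3α_cont)ΔT
β − 3α = 1.10×10⁻³ − 3.57×10⁻⁵ = 1.0643×10⁻³ /K; ΔT = 44.0 K
ΔV = 1680 × 1.0643×10⁻³ × 44.0 = 78.7 mL

78.7 mL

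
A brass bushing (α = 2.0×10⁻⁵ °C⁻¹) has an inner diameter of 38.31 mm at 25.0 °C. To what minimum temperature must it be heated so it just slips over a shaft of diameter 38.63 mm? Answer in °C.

Required Δd = 38.63 − 38.31 = 0.32 mm
Δd = αd₀ΔT ⇒ ΔT = Δd/(αd₀) = 0.32 / (2.0×10⁻⁵ × 38.31) = 417.65 K
T_min = 25.0 + 417.65 = 442.65 °C

T = 443 °C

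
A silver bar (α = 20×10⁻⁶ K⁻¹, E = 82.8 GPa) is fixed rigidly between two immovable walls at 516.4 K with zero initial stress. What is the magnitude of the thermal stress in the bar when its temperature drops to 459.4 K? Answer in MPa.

Fully constrained: the free strain ε = αΔT is blocked, so σ = Eε = EαΔT.
|ΔT| = 57.0 K
σ = 82.8×10⁹ × 20×10⁻⁶ × 57.0 = 9.44×10⁷ Pa

σ = 94.4 MPa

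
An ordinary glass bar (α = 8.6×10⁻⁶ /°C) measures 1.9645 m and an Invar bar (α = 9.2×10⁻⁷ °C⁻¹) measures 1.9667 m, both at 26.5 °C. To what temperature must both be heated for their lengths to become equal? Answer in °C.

T = 172.3 °C

L₁(1 + α₁ΔT) = L₂(1 + α₂ΔT) ⇒ ΔT = (L₂ − L₁)/(α₁L₁ − α₂L₂)
L₂ − L₁ = 1.9667 − 1.9645 = 2.20×10⁻³ m
α₁L₁ − α₂L₂ = 8.6×10⁻⁶×1.9645 − 9.2×10⁻⁷×1.9667 = 1.5085336×10⁻⁵ m/K
ΔT = 2.20×10⁻³ / 1.5085336×10⁻⁵ = 145.837 K
T = 26.5 + 145.837 = 172.337 °C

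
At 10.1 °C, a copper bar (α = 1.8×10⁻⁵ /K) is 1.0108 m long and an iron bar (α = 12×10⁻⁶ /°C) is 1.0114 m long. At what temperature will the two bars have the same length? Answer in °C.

L₁(1 + α₁ΔT) = L₂(1 + α₂ΔT) ⇒ ΔT = (L₂ − L₁)/(α₁L₁ − α₂L₂)
L₂ − L₁ = 1.0114 − 1.0108 = 6.00×10⁻⁴ m
α₁L₁ − α₂L₂ = 1.8×10⁻⁵×1.0108 − 12×10⁻⁶×1.0114 = 6.0576×10⁻⁶ m/K
ΔT = 6.00×10⁻⁴ / 6.0576×10⁻⁶ = 99.049 K
T = 10.1 + 99.049 = 109.149 °C

T = 109.1 °C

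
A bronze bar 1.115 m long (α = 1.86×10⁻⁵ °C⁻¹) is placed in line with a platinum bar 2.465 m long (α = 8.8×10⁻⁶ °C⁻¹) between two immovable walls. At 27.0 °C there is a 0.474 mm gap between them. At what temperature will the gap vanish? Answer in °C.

Gap closes when ΔL₁ + ΔL₂ = 0.474 mm = 4.74×10⁻⁴ m
(α₁L₁ + α₂L₂)ΔT = g
α₁L₁ + α₂L₂ = 1.86×10⁻⁵×1.115 + 8.8×10⁻⁶×2.465 = 4.2431×10⁻⁵ m/K
ΔT = 4.74×10⁻⁴ / 4.2431×10⁻⁵ = 11.171 K
T = 27.0 + 11.171 = 38.171 °C

T = 38.2 °C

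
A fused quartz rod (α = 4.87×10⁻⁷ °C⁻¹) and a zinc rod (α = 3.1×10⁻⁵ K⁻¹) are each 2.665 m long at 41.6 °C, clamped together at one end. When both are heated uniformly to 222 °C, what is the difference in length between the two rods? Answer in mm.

ΔT = 180.4 K
fused quartz: ΔL = 4.87×10⁻⁷ × 2.665 m × 180.4 = 2.3413×10⁻⁴ m = 0.23413 mm
zinc: ΔL = 3.1×10⁻⁵ × 2.665 m × 180.4 = 1.4904×10⁻² m = 14.904 mm
difference = 14.904 − 0.23413 = 14.66987 mm

14.7 mm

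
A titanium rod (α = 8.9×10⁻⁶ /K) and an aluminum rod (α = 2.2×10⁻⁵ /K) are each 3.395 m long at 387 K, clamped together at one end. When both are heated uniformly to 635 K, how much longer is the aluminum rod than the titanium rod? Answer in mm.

11.0 mm

ΔT = 248 K
titanium: ΔL = 8.9×10⁻⁶ × 3.395 m × 248 = 7.4934×10⁻³ m = 7.4934 mm
aluminum: ΔL = 2.2×10⁻⁵ × 3.395 m × 248 = 1.8523×10⁻² m = 18.523 mm
difference = 18.523 − 7.4934 = 11.0296 mm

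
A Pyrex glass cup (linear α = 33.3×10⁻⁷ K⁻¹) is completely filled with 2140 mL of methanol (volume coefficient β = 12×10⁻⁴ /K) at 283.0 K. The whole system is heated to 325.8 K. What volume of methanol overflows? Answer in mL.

The cup also expands: β_container ≈ 3α = 9.99×10⁻⁶ /K
Net overflow = V₀(β_liq − 3α_cont)ΔT
β − 3α = 1.20×10⁻³ − 9.99×10⁻⁶ = 1.19001×10⁻³ /K; ΔT = 42.8 K
ΔV = 2140 × 1.19001×10⁻³ × 42.8 = 109 mL

109 mL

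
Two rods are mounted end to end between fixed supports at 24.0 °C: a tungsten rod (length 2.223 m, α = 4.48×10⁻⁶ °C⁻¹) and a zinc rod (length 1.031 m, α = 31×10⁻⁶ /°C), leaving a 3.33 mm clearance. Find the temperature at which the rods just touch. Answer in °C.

α₁L₁ = 9.95904×10⁻⁶ m/K, α₂L₂ = 3.1961×10⁻⁵ m/K → total 4.192004×10⁻⁵ m/K
ΔT = g/(α₁L₁+α₂L₂) = 3.33×10⁻³ / 4.192004×10⁻⁵ = 79.44 K
T = 24.0 + 79.44 = 103.44 °C

T = 103 °C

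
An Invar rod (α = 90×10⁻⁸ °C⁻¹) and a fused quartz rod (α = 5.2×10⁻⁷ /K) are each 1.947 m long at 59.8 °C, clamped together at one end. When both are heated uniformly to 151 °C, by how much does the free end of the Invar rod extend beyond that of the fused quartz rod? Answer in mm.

ΔT = 91.2 K
Invar: ΔL = 90×10⁻⁸ × 1.947 m × 91.2 = 1.5981×10⁻⁴ m = 0.15981 mm
fused quartz: ΔL = 5.2×10⁻⁷ × 1.947 m × 91.2 = 9.2335×10⁻⁵ m = 0.092335 mm
difference = 0.15981 − 0.092335 = 0.067475 mm

0.0675 mm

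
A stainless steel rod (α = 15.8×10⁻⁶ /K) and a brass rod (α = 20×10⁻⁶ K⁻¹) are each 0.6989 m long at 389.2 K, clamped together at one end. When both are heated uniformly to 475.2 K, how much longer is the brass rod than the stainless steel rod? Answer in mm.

ΔT = 86.0 K
stainless steel: ΔL = 15.8×10⁻⁶ × 0.6989 m × 86.0 = 9.4967×10⁻⁴ m = 0.94967 mm
brass: ΔL = 20×10⁻⁶ × 0.6989 m × 86.0 = 1.2021×10⁻³ m = 1.2021 mm
difference = 1.2021 − 0.94967 = 0.25243 mm

0.252 mm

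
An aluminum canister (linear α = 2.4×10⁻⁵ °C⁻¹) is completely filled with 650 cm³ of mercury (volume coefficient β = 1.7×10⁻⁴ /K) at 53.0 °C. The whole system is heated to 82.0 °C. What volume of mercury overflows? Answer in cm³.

1.85 cm³

The canister also expands: β_container ≈ 3α = 7.2×10⁻⁵ /K
Net overflow = V₀(β_liq − 3α_cont)ΔT
β − 3α = 1.70×10⁻⁴ − 7.2×10⁻⁵ = 9.80×10⁻⁵ /K; ΔT = 29.0 K
ΔV = 650 × 9.80×10⁻⁵ × 29.0 = 1.85 cm³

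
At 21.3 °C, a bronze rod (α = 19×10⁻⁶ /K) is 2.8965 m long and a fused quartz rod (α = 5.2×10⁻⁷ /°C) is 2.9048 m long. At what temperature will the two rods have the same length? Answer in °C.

T = 176.4 °C

L₁(1 + α₁ΔT) = L₂(1 + α₂ΔT) ⇒ ΔT = (L₂ − L₁)/(α₁L₁ − α₂L₂)
L₂ − L₁ = 2.9048 − 2.8965 = 8.30×10⁻³ m
α₁L₁ − α₂L₂ = 19×10⁻⁶×2.8965 − 5.2×10⁻⁷×2.9048 = 5.3523004×10⁻⁵ m/K
ΔT = 8.30×10⁻³ / 5.3523004×10⁻⁵ = 155.074 K
T = 21.3 + 155.074 = 176.374 °C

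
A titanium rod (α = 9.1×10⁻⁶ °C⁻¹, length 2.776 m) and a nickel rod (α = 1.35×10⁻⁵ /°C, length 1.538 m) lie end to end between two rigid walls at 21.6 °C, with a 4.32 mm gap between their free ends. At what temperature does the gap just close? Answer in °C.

T = 115 °C

Gap closes when ΔL₁ + ΔL₂ = 4.32 mm = 4.32×10⁻³ m
(α₁L₁ + α₂L₂)ΔT = g
α₁L₁ + α₂L₂ = 9.1×10⁻⁶×2.776 + 1.35×10⁻⁵×1.538 = 4.60246×10⁻⁵ m/K
ΔT = 4.32×10⁻³ / 4.60246×10⁻⁵ = 93.86 K
T = 21.6 + 93.86 = 115.46 °C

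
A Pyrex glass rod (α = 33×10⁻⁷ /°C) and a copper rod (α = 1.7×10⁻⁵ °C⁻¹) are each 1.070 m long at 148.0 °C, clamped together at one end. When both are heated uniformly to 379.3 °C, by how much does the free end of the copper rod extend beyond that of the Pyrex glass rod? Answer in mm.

ΔT = 231.3 K
Pyrex glass: ΔL = 33×10⁻⁷ × 1.070 m × 231.3 = 8.1672×10⁻⁴ m = 0.81672 mm
copper: ΔL = 1.7×10⁻⁵ × 1.070 m × 231.3 = 4.2073×10⁻³ m = 4.2073 mm
difference = 4.2073 − 0.81672 = 3.39058 mm

3.39 mm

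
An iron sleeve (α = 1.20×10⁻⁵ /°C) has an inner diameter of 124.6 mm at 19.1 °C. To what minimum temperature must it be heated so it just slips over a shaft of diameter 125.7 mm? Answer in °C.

T = 755 °C

Required Δd = 125.7 − 124.6 = 1.1 mm
Δd = αd₀ΔT ⇒ ΔT = Δd/(αd₀) = 1.1 / (1.20×10⁻⁵ × 124.6) = 735.69 K
T_min = 19.1 + 735.69 = 754.79 °C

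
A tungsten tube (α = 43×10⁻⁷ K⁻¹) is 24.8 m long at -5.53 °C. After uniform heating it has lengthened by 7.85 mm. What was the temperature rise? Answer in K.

ΔL = αL₀ΔT ⇒ ΔT = ΔL / (αL₀)
ΔT = 7.85×10⁻³ m / (43×10⁻⁷ × 24.8 m) = 73.612 K

ΔT = 73.6 K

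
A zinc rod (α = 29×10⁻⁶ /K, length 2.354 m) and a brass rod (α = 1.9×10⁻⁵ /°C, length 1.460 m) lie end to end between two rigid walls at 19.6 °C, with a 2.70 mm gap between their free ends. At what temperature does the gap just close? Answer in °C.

T = 47.7 °C

α₁L₁ = 6.8266×10⁻⁵ m/K, α₂L₂ = 2.774×10⁻⁵ m/K → total 9.6006×10⁻⁵ m/K
ΔT = g/(α₁L₁+α₂L₂) = 2.70×10⁻³ / 9.6006×10⁻⁵ = 28.123 K
T = 19.6 + 28.123 = 47.723 °C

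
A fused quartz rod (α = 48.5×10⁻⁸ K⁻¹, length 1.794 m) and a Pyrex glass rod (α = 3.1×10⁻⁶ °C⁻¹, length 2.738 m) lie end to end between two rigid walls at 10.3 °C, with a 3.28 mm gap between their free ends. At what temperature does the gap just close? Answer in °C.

α₁L₁ = 8.7009×10⁻⁷ m/K, α₂L₂ = 8.4878×10⁻⁶ m/K → total 9.35789×10⁻⁶ m/K
ΔT = g/(α₁L₁+α₂L₂) = 3.28×10⁻³ / 9.35789×10⁻⁶ = 350.51 K
T = 10.3 + 350.51 = 360.81 °C

T = 361 °C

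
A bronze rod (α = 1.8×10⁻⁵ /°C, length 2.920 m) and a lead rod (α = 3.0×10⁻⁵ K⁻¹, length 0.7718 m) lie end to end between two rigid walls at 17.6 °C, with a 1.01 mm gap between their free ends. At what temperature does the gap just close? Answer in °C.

T = 30.9 °C

Gap closes when ΔL₁ + ΔL₂ = 1.01 mm = 1.01×10⁻³ m
(α₁L₁ + α₂L₂)ΔT = g
α₁L₁ + α₂L₂ = 1.8×10⁻⁵×2.920 + 3.0×10⁻⁵×0.7718 = 7.5714×10⁻⁵ m/K
ΔT = 1.01×10⁻³ / 7.5714×10⁻⁵ = 13.340 K
T = 17.6 + 13.340 = 30.940 °C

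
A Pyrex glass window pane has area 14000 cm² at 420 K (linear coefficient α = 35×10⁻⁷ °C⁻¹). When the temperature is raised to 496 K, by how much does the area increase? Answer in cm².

Area coefficient ≈ 2α; |ΔT| = 76 K
ΔA = 2αA₀ΔT = 2(35×10⁻⁷)(14000)(76) = 7.45 cm²

ΔA = 7.45 cm²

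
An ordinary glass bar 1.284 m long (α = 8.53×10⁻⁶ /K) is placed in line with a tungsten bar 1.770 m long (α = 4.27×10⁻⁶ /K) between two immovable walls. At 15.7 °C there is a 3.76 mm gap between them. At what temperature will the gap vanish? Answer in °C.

α₁L₁ = 1.095252×10⁻⁵ m/K, α₂L₂ = 7.5579×10⁻⁶ m/K → total 1.851042×10⁻⁵ m/K
ΔT = g/(α₁L₁+α₂L₂) = 3.76×10⁻³ / 1.851042×10⁻⁵ = 203.13 K
T = 15.7 + 203.13 = 218.83 °C

T = 219 °C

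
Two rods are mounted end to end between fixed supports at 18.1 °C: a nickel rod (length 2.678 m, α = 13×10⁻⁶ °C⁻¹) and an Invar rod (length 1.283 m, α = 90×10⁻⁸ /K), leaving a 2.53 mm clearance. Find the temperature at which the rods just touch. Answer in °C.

α₁L₁ = 3.4814×10⁻⁵ m/K, α₂L₂ = 1.1547×10⁻⁶ m/K → total 3.59687×10⁻⁵ m/K
ΔT = g/(α₁L₁+α₂L₂) = 2.53×10⁻³ / 3.59687×10⁻⁵ = 70.339 K
T = 18.1 + 70.339 = 88.439 °C

T = 88.4 °C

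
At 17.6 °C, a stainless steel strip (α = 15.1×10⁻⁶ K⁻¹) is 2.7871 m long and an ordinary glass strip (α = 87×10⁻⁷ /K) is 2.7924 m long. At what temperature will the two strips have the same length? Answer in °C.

Equal length when α₁L₁ΔT − α₂L₂ΔT = L₂ − L₁ = 5.30×10⁻³ m
α₁L₁ = 4.208521×10⁻⁵, α₂L₂ = 2.429388×10⁻⁵ → Δ(αL) = 1.779133×10⁻⁵ m/K
ΔT = 5.30×10⁻³ / 1.779133×10⁻⁵ = 297.898 K, so T = 17.6 + 297.898 = 315.498 °C

T = 315.5 °C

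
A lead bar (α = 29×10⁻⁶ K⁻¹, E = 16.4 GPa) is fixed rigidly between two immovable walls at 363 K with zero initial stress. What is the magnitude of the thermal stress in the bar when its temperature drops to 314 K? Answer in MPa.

σ = 23.3 MPa

Fully constrained: the free strain ε = αΔT is blocked, so σ = Eε = EαΔT.
|ΔT| = 49 K
σ = 16.4×10⁹ × 29×10⁻⁶ × 49 = 2.33×10⁷ Pa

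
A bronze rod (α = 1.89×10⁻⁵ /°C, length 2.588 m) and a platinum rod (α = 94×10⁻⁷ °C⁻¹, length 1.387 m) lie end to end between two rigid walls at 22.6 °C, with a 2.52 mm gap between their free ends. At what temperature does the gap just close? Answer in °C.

α₁L₁ = 4.89132×10⁻⁵ m/K, α₂L₂ = 1.30378×10⁻⁵ m/K → total 6.1951×10⁻⁵ m/K
ΔT = g/(α₁L₁+α₂L₂) = 2.52×10⁻³ / 6.1951×10⁻⁵ = 40.677 K
T = 22.6 + 40.677 = 63.277 °C

T = 63.3 °C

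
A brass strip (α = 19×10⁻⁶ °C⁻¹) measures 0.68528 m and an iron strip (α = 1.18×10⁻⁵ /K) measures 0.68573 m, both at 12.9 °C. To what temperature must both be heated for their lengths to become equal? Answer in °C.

L₁(1 + α₁ΔT) = L₂(1 + α₂ΔT) ⇒ ΔT = (L₂ − L₁)/(α₁L₁ − α₂L₂)
L₂ − L₁ = 0.68573 − 0.68528 = 4.50×10⁻⁴ m
α₁L₁ − α₂L₂ = 19×10⁻⁶×0.68528 − 1.18×10⁻⁵×0.68573 = 4.928706×10⁻⁶ m/K
ΔT = 4.50×10⁻⁴ / 4.928706×10⁻⁶ = 91.302 K
T = 12.9 + 91.302 = 104.202 °C

T = 104.2 °C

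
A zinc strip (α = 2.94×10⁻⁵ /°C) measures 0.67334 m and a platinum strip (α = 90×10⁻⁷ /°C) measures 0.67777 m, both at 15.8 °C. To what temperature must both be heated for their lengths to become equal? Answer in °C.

T = 339.2 °C

L₁(1 + α₁ΔT) = L₂(1 + α₂ΔT) ⇒ ΔT = (L₂ − L₁)/(α₁L₁ − α₂L₂)
L₂ − L₁ = 0.67777 − 0.67334 = 4.43×10⁻³ m
α₁L₁ − α₂L₂ = 2.94×10⁻⁵×0.67334 − 90×10⁻⁷×0.67777 = 1.3696266×10⁻⁵ m/K
ΔT = 4.43×10⁻³ / 1.3696266×10⁻⁵ = 323.446 K
T = 15.8 + 323.446 = 339.246 °C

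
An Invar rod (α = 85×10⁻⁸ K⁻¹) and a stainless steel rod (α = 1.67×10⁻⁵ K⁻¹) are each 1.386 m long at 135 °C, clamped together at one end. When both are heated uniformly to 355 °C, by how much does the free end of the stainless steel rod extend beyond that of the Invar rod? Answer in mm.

4.83 mm

ΔT = 220 K
Invar: ΔL = 85×10⁻⁸ × 1.386 m × 220 = 2.5918×10⁻⁴ m = 0.25918 mm
stainless steel: ΔL = 1.67×10⁻⁵ × 1.386 m × 220 = 5.0922×10⁻³ m = 5.0922 mm
difference = 5.0922 − 0.25918 = 4.83302 mm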